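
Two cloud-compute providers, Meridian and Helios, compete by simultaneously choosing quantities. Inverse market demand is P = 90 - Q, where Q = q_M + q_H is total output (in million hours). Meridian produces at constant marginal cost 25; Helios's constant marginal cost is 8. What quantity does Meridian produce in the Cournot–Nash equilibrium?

Meridian's profit: π_M = (90 - Q)q_M - (25q_M). Setting ∂π_M/∂q_M = 0: 65 - 2q_M - (q_H) = 0.
Helios's first-order condition: 82 - 2q_H - (q_M) = 0.
Best responses: q_M = (65 - q_H)/2, q_H = (82 - q_M)/2.
Substituting one into the other gives q_M = 16 and q_H = 33.

16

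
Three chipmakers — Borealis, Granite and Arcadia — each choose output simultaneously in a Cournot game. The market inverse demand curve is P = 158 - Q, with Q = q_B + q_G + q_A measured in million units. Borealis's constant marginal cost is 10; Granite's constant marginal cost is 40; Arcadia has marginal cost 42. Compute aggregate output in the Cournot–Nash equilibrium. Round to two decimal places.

95.50

Borealis's profit: π_B = (158 - Q)q_B - (10q_B). Setting ∂π_B/∂q_B = 0: 148 - 2q_B - (q_G + q_A) = 0.
Granite's first-order condition: 118 - 2q_G - (q_B + q_A) = 0.
Arcadia's profit: π_A = (158 - Q)q_A - (42q_A). Setting ∂π_A/∂q_A = 0: 116 - 2q_A - (q_B + q_G) = 0.
Adding the 3 conditions: 382 − 2Q − 2Q = 0, i.e. Q = 191/2.
Back-substituting: q_B = (148 − 191/2) = 105/2, q_G = (118 − 191/2) = 45/2, q_A = (116 − 191/2) = 41/2.
Total output Q = 105/2 + 45/2 + 41/2 = 191/2.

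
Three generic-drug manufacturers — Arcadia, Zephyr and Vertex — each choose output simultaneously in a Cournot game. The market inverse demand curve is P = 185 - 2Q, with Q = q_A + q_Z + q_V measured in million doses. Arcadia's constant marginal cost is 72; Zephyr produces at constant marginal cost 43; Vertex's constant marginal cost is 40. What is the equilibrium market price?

85

Arcadia's profit: π_A = (185 - 2Q)q_A - (72q_A). Setting ∂π_A/∂q_A = 0: 113 - 4q_A - 2(q_Z + q_V) = 0.
Zephyr's first-order condition: 142 - 4q_Z - 2(q_A + q_V) = 0.
Vertex's first-order condition: 145 - 4q_V - 2(q_A + q_Z) = 0.
Adding the 3 conditions: 400 − 4Q − 4Q = 0, i.e. Q = 50.
Back-substituting: q_A = (113 − 100)/2 = 13/2, q_Z = (142 − 100)/2 = 21, q_V = (145 − 100)/2 = 45/2.
Total output Q = 50, so price P = 185 - 2·50 = 85.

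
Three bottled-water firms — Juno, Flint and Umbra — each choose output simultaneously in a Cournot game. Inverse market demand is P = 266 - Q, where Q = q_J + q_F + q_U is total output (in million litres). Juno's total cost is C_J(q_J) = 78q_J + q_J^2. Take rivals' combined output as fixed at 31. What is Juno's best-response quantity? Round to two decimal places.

With rivals' combined output fixed at 31, Juno's profit is π_J = (266 - 31 - q_J)q_J - (78q_J + q_J²) = (235 - q_J)q_J - (78q_J + q_J²).
∂π_J/∂q_J = 157 - 4q_J = 0, so q_J = 157/4.

39.25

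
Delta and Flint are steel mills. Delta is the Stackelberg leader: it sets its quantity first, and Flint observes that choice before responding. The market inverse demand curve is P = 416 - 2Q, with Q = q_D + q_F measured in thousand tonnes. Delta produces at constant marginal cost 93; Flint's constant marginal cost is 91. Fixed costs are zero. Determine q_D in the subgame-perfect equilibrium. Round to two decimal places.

80.25

Solve by backward induction. Given q_D, the follower Flint maximises π_F = (416 - 2q_D - 2q_F)q_F - 91q_F.
∂π_F/∂q_F = 325 - 2q_D - 4q_F = 0 gives the reaction function q_F = (325 - 2q_D)/4.
The leader anticipates this reaction. Substituting into P = 416 - 2Q gives P = 507/2 - q_D, so π_D = (507/2 - q_D)q_D - 93q_D.
Leader FOC: 321/2 - 2q_D = 0, so q_D = 321/4.
Then q_F = (325 - 2·(321/4))/4 = 329/8.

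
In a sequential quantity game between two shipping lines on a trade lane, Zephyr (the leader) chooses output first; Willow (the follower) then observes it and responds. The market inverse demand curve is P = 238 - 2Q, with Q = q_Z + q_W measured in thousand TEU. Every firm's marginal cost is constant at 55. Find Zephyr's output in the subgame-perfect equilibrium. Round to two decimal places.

The follower Willow best-responds to any q_Z: π_W = (238 - 2Q)q_W - 55q_W.
Setting the follower's marginal profit to zero, 183 - 2q_Z - 4q_W = 0, i.e. q_W = (183 - 2q_Z)/4.
Zephyr substitutes q_W(q_Z) into its own profit: π_Z = q_Z(238 - 2q_Z - (183 - 2q_Z)/2) - 55q_Z = (293/2 - q_Z)q_Z - 55q_Z.
Maximising: ∂π_Z/∂q_Z = 183/2 - 2q_Z = 0, giving q_Z = 183/4.
Then q_W = (183 - 2·(183/4))/4 = 183/8.

45.75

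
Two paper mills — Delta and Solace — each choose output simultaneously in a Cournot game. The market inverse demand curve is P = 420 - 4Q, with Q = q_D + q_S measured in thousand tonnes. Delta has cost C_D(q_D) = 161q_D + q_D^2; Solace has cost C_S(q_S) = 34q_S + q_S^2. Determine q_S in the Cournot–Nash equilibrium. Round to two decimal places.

Delta's profit: π_D = (420 - 4Q)q_D - (161q_D + q_D²). Setting ∂π_D/∂q_D = 0: 259 - 10q_D - 4(q_S) = 0.
Solace's profit: π_S = (420 - 4Q)q_S - (34q_S + q_S²). Setting ∂π_S/∂q_S = 0: 386 - 10q_S - 4(q_D) = 0.
Rearranging gives the reaction functions q_D = (259 - 4q_S)/10 and q_S = (386 - 4q_D)/10.
Substituting one into the other gives q_D = 523/42 and q_S = 706/21.

33.62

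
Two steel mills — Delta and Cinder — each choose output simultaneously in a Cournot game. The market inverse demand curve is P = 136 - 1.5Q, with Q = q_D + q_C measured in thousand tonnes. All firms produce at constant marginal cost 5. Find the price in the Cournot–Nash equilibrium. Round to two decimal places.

48.67

A representative firm's profit is π_i = q_i(136 - 1.5Q) - 5q_i.
First-order condition (treating rivals' output as given): 131 - 3q_i - (3/2)q_j = 0.
By symmetry each firm produces the same amount; substituting q_j = q_i yields q_i = 131/(9/2) = 262/9.
Total output Q = 524/9, so price P = 136 - (3/2)·(524/9) = 146/3.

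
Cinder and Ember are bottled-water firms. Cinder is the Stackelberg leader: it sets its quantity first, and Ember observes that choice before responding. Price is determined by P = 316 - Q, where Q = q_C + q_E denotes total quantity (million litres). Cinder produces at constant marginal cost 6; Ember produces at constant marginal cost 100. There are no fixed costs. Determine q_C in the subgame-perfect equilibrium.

202

Solve by backward induction. Given q_C, the follower Ember maximises π_E = (316 - q_C - q_E)q_E - 100q_E.
Follower FOC: 216 - q_C - 2q_E = 0, so q_E(q_C) = (216 - q_C)/2.
Cinder substitutes q_E(q_C) into its own profit: π_C = q_C(316 - q_C - (216 - q_C)/2) - 6q_C = (208 - (1/2)q_C)q_C - 6q_C.
Leader FOC: 202 - q_C = 0, so q_C = 202.
Then q_E = (216 - 202)/2 = 7.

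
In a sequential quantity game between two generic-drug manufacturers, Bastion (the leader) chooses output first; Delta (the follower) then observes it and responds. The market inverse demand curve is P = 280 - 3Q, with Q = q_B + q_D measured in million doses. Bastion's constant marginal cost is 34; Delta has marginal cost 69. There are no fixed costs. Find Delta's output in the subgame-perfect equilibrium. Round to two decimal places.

The follower Delta best-responds to any q_B: π_D = (280 - 3Q)q_D - 69q_D.
Follower FOC: 211 - 3q_B - 6q_D = 0, so q_D(q_B) = (211 - 3q_B)/6.
The leader anticipates this reaction. Substituting into P = 280 - 3Q gives P = 349/2 - (3/2)q_B, so π_B = (349/2 - (3/2)q_B)q_B - 34q_B.
The leader's first-order condition 281/2 - 3q_B = 0 yields q_B = 281/6.
Then q_D = (211 - 3·(281/6))/6 = 47/4.

11.75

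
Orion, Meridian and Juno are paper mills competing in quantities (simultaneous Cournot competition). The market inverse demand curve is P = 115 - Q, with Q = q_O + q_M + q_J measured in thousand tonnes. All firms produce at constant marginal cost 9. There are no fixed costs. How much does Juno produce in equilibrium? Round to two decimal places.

26.50

Each firm earns π_i = (115 - Q)q_i - 9q_i.
Setting ∂π_i/∂q_i = 0 with rivals' quantities fixed: 106 - 2q_i - Σ_{j≠i} q_j = 0.
With identical firms every q_j equals q_i, so Σ_{j≠i} q_j = 2q_i and 106 = 4q_i, giving q_i = 53/2.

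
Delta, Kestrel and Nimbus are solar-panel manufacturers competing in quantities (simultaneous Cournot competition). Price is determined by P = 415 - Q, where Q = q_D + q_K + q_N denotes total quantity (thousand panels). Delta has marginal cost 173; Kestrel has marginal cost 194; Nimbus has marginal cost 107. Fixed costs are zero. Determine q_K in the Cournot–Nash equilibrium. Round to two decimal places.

Delta's profit: π_D = (415 - Q)q_D - (173q_D). Setting ∂π_D/∂q_D = 0: 242 - 2q_D - (q_K + q_N) = 0.
Kestrel's profit: π_K = (415 - Q)q_K - (194q_K). Setting ∂π_K/∂q_K = 0: 221 - 2q_K - (q_D + q_N) = 0.
Nimbus's first-order condition: 308 - 2q_N - (q_D + q_K) = 0.
Summing all 3 equations gives 771 − 4Q = 0, hence Q = 771/4.
Back-substituting: q_D = (242 − 771/4) = 197/4, q_K = (221 − 771/4) = 113/4, q_N = (308 − 771/4) = 461/4.

28.25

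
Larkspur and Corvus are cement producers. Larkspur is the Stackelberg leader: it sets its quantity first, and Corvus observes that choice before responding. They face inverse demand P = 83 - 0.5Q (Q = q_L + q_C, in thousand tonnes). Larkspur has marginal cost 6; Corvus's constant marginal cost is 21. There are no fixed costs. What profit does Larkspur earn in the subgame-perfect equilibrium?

The follower Corvus best-responds to any q_L: π_C = (83 - 0.5Q)q_C - 21q_C.
Setting the follower's marginal profit to zero, 62 - (1/2)q_L - q_C = 0, i.e. q_C = (62 - (1/2)q_L).
Larkspur substitutes q_C(q_L) into its own profit: π_L = q_L(83 - (1/2)q_L - (62 - (1/2)q_L)/2) - 6q_L = (52 - (1/4)q_L)q_L - 6q_L.
The leader's first-order condition 46 - (1/2)q_L = 0 yields q_L = 92.
Then q_C = (62 - (1/2)·92) = 16.
Price P = 83 - (1/2)·108 = 29.
Larkspur's profit: (29 - 6)·92 = 2116.

2116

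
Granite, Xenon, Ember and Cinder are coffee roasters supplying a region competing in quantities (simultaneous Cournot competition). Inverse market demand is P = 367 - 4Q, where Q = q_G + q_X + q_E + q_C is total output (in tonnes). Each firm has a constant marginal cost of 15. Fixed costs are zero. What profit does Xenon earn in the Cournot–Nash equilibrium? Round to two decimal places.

1239.04

A representative firm's profit is π_i = q_i(367 - 4Q) - 15q_i.
Setting ∂π_i/∂q_i = 0 with rivals' quantities fixed: 352 - 8q_i - 4·Σ_{j≠i} q_j = 0.
With identical firms every q_j equals q_i, so Σ_{j≠i} q_j = 3q_i and 352 = 20q_i, giving q_i = 88/5.
Price P = 367 - 4·(352/5) = 427/5.
Xenon's profit: (427/5 - 15)·(88/5) = 1239.0400.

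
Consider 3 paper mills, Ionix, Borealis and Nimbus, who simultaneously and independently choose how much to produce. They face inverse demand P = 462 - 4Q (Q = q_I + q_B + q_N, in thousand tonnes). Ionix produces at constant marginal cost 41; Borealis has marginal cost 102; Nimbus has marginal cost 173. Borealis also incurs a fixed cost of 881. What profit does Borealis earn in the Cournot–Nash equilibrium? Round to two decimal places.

1258.06

Ionix's profit: π_I = (462 - 4Q)q_I - (41q_I). Setting ∂π_I/∂q_I = 0: 421 - 8q_I - 4(q_B + q_N) = 0.
Borealis's first-order condition: 360 - 8q_B - 4(q_I + q_N) = 0.
Nimbus's profit: π_N = (462 - 4Q)q_N - (173q_N). Setting ∂π_N/∂q_N = 0: 289 - 8q_N - 4(q_I + q_B) = 0.
Adding the 3 first-order conditions: 1070 − 16Q = 0, so Q = 535/8.
Back-substituting: q_I = (421 − 535/2)/4 = 307/8, q_B = (360 − 535/2)/4 = 185/8, q_N = (289 − 535/2)/4 = 43/8.
Price P = 462 - 4·(535/8) = 389/2.
Borealis's profit: (389/2 - 102)·(185/8) - 881 = 1258.0625.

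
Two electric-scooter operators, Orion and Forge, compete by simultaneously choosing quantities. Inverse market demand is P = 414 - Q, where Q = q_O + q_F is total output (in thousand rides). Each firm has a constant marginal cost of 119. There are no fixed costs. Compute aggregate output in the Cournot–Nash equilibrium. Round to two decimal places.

196.67

Each firm earns π_i = (414 - Q)q_i - 119q_i.
First-order condition (treating rivals' output as given): 295 - 2q_i - q_j = 0.
With identical firms every q_j equals q_i, so q_j = q_i and 295 = 3q_i, giving q_i = 295/3.
Total output Q = 295/3 + 295/3 = 590/3.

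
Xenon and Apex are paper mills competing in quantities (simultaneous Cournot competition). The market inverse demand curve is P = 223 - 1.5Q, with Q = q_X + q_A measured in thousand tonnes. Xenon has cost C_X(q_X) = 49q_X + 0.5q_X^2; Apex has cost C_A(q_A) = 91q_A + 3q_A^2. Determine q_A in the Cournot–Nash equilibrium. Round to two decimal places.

Xenon's profit: π_X = (223 - 1.5Q)q_X - (49q_X + (1/2)q_X²). Setting ∂π_X/∂q_X = 0: 174 - 4q_X - (3/2)(q_A) = 0.
Apex's first-order condition: 132 - 9q_A - (3/2)(q_X) = 0.
So q_X = (174 - (3/2)q_A)/4 and q_A = (132 - (3/2)q_X)/9.
Substituting one into the other gives q_X = 608/15 and q_A = 356/45.

7.91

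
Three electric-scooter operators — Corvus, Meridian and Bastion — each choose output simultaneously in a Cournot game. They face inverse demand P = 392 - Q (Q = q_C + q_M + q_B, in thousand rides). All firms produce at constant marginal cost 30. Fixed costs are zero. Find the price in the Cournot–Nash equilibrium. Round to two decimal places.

A representative firm's profit is π_i = q_i(392 - Q) - 30q_i.
Setting ∂π_i/∂q_i = 0 with rivals' quantities fixed: 362 - 2q_i - Σ_{j≠i} q_j = 0.
With identical firms every q_j equals q_i, so Σ_{j≠i} q_j = 2q_i and 362 = 4q_i, giving q_i = 181/2.
Total output Q = 543/2, so price P = 392 - 543/2 = 241/2.

120.50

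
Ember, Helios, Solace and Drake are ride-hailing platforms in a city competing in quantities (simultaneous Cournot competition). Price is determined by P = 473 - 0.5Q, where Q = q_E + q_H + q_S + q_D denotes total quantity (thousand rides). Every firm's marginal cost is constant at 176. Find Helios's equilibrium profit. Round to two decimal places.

A representative firm's profit is π_i = q_i(473 - 0.5Q) - 176q_i.
Setting ∂π_i/∂q_i = 0 with rivals' quantities fixed: 297 - q_i - (1/2)·Σ_{j≠i} q_j = 0.
By symmetry each firm produces the same amount; substituting Σ_{j≠i} q_j = 3q_i yields q_i = 297/(5/2) = 594/5.
Price P = 473 - (1/2)·475.2000 = 1177/5.
Helios's profit: (1177/5 - 176)·(594/5) = 7056.7200.

7056.72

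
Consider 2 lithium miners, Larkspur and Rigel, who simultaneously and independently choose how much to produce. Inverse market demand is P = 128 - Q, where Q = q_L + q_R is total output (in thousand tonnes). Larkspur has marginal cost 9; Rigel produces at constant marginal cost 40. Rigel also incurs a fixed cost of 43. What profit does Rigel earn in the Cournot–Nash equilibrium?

318

Larkspur's profit: π_L = (128 - Q)q_L - (9q_L). Setting ∂π_L/∂q_L = 0: 119 - 2q_L - (q_R) = 0.
Rigel's profit: π_R = (128 - Q)q_R - (40q_R). Setting ∂π_R/∂q_R = 0: 88 - 2q_R - (q_L) = 0.
Rearranging gives the reaction functions q_L = (119 - q_R)/2 and q_R = (88 - q_L)/2.
Substituting one into the other gives q_L = 50 and q_R = 19.
Price P = 128 - 69 = 59.
Rigel's profit: (59 - 40)·19 - 43 = 318.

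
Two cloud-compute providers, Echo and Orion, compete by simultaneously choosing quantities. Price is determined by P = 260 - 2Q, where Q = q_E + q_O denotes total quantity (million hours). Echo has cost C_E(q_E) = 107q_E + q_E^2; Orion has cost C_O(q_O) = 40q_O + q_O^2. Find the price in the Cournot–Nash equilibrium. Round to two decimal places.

166.75

Echo's profit: π_E = (260 - 2Q)q_E - (107q_E + q_E²). Setting ∂π_E/∂q_E = 0: 153 - 6q_E - 2(q_O) = 0.
Orion's profit: π_O = (260 - 2Q)q_O - (40q_O + q_O²). Setting ∂π_O/∂q_O = 0: 220 - 6q_O - 2(q_E) = 0.
Best responses: q_E = (153 - 2q_O)/6, q_O = (220 - 2q_E)/6.
Substituting one into the other gives q_E = 239/16 and q_O = 507/16.
Total output Q = 373/8, so price P = 260 - 2·(373/8) = 667/4.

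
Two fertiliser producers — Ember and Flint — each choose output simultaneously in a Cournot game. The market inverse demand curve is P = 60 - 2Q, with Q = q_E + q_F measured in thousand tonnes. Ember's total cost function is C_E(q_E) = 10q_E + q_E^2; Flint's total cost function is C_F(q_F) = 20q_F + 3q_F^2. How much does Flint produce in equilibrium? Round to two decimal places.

2.50

Ember's profit: π_E = (60 - 2Q)q_E - (10q_E + q_E²). Setting ∂π_E/∂q_E = 0: 50 - 6q_E - 2(q_F) = 0.
Flint's profit: π_F = (60 - 2Q)q_F - (20q_F + 3q_F²). Setting ∂π_F/∂q_F = 0: 40 - 10q_F - 2(q_E) = 0.
Rearranging gives the reaction functions q_E = (50 - 2q_F)/6 and q_F = (40 - 2q_E)/10.
Solving the pair: q_E = 15/2, q_F = 5/2.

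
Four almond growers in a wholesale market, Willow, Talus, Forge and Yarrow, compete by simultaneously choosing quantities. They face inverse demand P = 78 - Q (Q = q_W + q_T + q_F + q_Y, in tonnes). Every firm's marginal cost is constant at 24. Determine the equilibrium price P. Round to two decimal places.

34.80

Each firm earns π_i = (78 - Q)q_i - 24q_i.
First-order condition (treating rivals' output as given): 54 - 2q_i - Σ_{j≠i} q_j = 0.
By symmetry each firm produces the same amount; substituting Σ_{j≠i} q_j = 3q_i yields q_i = 54/5.
Total output Q = 216/5, so price P = 78 - 216/5 = 174/5.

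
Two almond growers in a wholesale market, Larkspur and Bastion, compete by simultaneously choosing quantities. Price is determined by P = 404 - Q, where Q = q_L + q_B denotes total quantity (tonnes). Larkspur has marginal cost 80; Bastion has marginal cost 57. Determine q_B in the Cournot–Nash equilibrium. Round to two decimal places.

123.33

Larkspur's profit: π_L = (404 - Q)q_L - (80q_L). Setting ∂π_L/∂q_L = 0: 324 - 2q_L - (q_B) = 0.
Bastion's first-order condition: 347 - 2q_B - (q_L) = 0.
Best responses: q_L = (324 - q_B)/2, q_B = (347 - q_L)/2.
Solving the pair: q_L = 301/3, q_B = 370/3.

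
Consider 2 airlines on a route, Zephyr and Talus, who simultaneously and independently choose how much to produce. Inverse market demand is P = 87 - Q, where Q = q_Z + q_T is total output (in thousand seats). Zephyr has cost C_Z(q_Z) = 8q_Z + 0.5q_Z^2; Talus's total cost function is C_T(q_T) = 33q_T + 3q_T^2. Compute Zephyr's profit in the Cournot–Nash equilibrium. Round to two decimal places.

Zephyr's profit: π_Z = (87 - Q)q_Z - (8q_Z + (1/2)q_Z²). Setting ∂π_Z/∂q_Z = 0: 79 - 3q_Z - (q_T) = 0.
Talus's first-order condition: 54 - 8q_T - (q_Z) = 0.
So q_Z = (79 - q_T)/3 and q_T = (54 - q_Z)/8.
Solving the pair: q_Z = 578/23, q_T = 83/23.
Price P = 87 - 661/23 = 1340/23.
Zephyr's profit: (1340/23)·(578/23) - 8·(578/23) - (1/2)(578/23)² = 947.3081.

947.31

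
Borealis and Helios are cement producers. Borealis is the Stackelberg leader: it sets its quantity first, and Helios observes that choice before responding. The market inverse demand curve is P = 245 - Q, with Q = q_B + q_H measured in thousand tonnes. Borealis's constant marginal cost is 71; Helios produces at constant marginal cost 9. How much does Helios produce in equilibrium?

Solve by backward induction. Given q_B, the follower Helios maximises π_H = (245 - q_B - q_H)q_H - 9q_H.
Setting the follower's marginal profit to zero, 236 - q_B - 2q_H = 0, i.e. q_H = (236 - q_B)/2.
The leader anticipates this reaction. Substituting into P = 245 - Q gives P = 127 - (1/2)q_B, so π_B = (127 - (1/2)q_B)q_B - 71q_B.
Leader FOC: 56 - q_B = 0, so q_B = 56.
Then q_H = (236 - 56)/2 = 90.

90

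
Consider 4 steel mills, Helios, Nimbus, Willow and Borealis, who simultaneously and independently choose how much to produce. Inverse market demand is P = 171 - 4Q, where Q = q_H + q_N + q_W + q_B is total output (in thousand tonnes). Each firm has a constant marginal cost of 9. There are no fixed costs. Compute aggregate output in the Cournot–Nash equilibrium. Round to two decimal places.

32.40

Each firm earns π_i = (171 - 4Q)q_i - 9q_i.
Setting ∂π_i/∂q_i = 0 with rivals' quantities fixed: 162 - 8q_i - 4·Σ_{j≠i} q_j = 0.
By symmetry each firm produces the same amount; substituting Σ_{j≠i} q_j = 3q_i yields q_i = 162/20 = 81/10.
Total output Q = 81/10 + 81/10 + 81/10 + 81/10 = 162/5.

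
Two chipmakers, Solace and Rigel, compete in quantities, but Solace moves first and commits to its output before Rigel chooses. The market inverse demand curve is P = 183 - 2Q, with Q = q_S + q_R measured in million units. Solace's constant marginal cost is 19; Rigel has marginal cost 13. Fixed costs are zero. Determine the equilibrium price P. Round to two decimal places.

The follower Rigel best-responds to any q_S: π_R = (183 - 2Q)q_R - 13q_R.
Setting the follower's marginal profit to zero, 170 - 2q_S - 4q_R = 0, i.e. q_R = (170 - 2q_S)/4.
Solace substitutes q_R(q_S) into its own profit: π_S = q_S(183 - 2q_S - (170 - 2q_S)/2) - 19q_S = (98 - q_S)q_S - 19q_S.
Leader FOC: 79 - 2q_S = 0, so q_S = 79/2.
Then q_R = (170 - 2·(79/2))/4 = 91/4.
Total output Q = 249/4, so price P = 183 - 2·(249/4) = 117/2.

58.50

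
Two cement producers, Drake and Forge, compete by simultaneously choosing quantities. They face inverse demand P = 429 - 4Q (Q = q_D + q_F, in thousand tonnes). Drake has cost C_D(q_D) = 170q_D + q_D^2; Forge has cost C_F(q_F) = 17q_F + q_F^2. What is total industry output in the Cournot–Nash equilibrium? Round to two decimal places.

47.93

Drake's profit: π_D = (429 - 4Q)q_D - (170q_D + q_D²). Setting ∂π_D/∂q_D = 0: 259 - 10q_D - 4(q_F) = 0.
Forge's profit: π_F = (429 - 4Q)q_F - (17q_F + q_F²). Setting ∂π_F/∂q_F = 0: 412 - 10q_F - 4(q_D) = 0.
Rearranging gives the reaction functions q_D = (259 - 4q_F)/10 and q_F = (412 - 4q_D)/10.
Solving the pair: q_D = 157/14, q_F = 257/7.
Total output Q = 157/14 + 257/7 = 671/14.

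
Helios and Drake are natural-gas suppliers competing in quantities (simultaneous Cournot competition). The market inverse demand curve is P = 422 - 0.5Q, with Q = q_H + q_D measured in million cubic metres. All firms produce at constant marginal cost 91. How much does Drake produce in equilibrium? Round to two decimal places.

A representative firm's profit is π_i = q_i(422 - 0.5Q) - 91q_i.
Setting ∂π_i/∂q_i = 0 with rivals' quantities fixed: 331 - q_i - (1/2)q_j = 0.
With identical firms every q_j equals q_i, so q_j = q_i and 331 = (3/2)q_i, giving q_i = 662/3.

220.67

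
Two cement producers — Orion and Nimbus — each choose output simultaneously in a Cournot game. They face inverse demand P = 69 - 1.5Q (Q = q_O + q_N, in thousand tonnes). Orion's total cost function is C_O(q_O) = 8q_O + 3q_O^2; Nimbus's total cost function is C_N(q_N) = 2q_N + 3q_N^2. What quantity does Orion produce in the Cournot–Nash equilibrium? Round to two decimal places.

5.70

Orion's profit: π_O = (69 - 1.5Q)q_O - (8q_O + 3q_O²). Setting ∂π_O/∂q_O = 0: 61 - 9q_O - (3/2)(q_N) = 0.
Nimbus's first-order condition: 67 - 9q_N - (3/2)(q_O) = 0.
Best responses: q_O = (61 - (3/2)q_N)/9, q_N = (67 - (3/2)q_O)/9.
Solving the pair: q_O = 598/105, q_N = 682/105.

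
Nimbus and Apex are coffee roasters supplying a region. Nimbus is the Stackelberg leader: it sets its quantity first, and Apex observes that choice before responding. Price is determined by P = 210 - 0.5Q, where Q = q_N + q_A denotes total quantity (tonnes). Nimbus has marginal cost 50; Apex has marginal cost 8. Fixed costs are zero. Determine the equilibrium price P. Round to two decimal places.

79.50

The follower Apex best-responds to any q_N: π_A = (210 - 0.5Q)q_A - 8q_A.
Follower FOC: 202 - (1/2)q_N - q_A = 0, so q_A(q_N) = (202 - (1/2)q_N).
The leader anticipates this reaction. Substituting into P = 210 - 0.5Q gives P = 109 - (1/4)q_N, so π_N = (109 - (1/4)q_N)q_N - 50q_N.
Maximising: ∂π_N/∂q_N = 59 - (1/2)q_N = 0, giving q_N = 118.
Then q_A = (202 - (1/2)·118) = 143.
Total output Q = 261, so price P = 210 - (1/2)·261 = 159/2.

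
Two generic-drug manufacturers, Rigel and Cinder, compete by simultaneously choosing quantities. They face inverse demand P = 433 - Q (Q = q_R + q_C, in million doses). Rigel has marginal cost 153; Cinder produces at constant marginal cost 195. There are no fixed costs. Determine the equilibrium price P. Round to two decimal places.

260.33

Rigel's profit: π_R = (433 - Q)q_R - (153q_R). Setting ∂π_R/∂q_R = 0: 280 - 2q_R - (q_C) = 0.
Cinder's first-order condition: 238 - 2q_C - (q_R) = 0.
So q_R = (280 - q_C)/2 and q_C = (238 - q_R)/2.
Solving the pair: q_R = 322/3, q_C = 196/3.
Total output Q = 518/3, so price P = 433 - 518/3 = 781/3.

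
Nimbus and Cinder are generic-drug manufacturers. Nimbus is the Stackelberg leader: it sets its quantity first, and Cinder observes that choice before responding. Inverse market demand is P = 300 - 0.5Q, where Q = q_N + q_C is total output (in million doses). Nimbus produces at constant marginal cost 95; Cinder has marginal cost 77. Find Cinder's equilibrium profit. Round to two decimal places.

8385.13

The follower Cinder best-responds to any q_N: π_C = (300 - 0.5Q)q_C - 77q_C.
Follower FOC: 223 - (1/2)q_N - q_C = 0, so q_C(q_N) = (223 - (1/2)q_N).
Nimbus substitutes q_C(q_N) into its own profit: π_N = q_N(300 - (1/2)q_N - (223 - (1/2)q_N)/2) - 95q_N = (377/2 - (1/4)q_N)q_N - 95q_N.
Maximising: ∂π_N/∂q_N = 187/2 - (1/2)q_N = 0, giving q_N = 187.
Then q_C = (223 - (1/2)·187) = 259/2.
Price P = 300 - (1/2)·(633/2) = 567/4.
Cinder's profit: (567/4 - 77)·(259/2) = 8385.1250.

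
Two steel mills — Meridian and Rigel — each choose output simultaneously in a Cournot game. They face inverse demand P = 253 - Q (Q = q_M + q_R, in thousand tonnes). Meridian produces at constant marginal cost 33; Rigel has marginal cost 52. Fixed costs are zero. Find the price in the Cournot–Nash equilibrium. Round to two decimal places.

Meridian's profit: π_M = (253 - Q)q_M - (33q_M). Setting ∂π_M/∂q_M = 0: 220 - 2q_M - (q_R) = 0.
Rigel's first-order condition: 201 - 2q_R - (q_M) = 0.
So q_M = (220 - q_R)/2 and q_R = (201 - q_M)/2.
Substituting one into the other gives q_M = 239/3 and q_R = 182/3.
Total output Q = 421/3, so price P = 253 - 421/3 = 338/3.

112.67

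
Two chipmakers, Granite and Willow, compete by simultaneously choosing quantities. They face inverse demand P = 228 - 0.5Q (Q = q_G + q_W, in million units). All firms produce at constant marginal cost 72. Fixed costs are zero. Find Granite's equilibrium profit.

5408

Each firm earns π_i = (228 - 0.5Q)q_i - 72q_i.
Setting ∂π_i/∂q_i = 0 with rivals' quantities fixed: 156 - q_i - (1/2)q_j = 0.
By symmetry each firm produces the same amount; substituting q_j = q_i yields q_i = 156/(3/2) = 104.
Price P = 228 - (1/2)·208 = 124.
Granite's profit: (124 - 72)·104 = 5408.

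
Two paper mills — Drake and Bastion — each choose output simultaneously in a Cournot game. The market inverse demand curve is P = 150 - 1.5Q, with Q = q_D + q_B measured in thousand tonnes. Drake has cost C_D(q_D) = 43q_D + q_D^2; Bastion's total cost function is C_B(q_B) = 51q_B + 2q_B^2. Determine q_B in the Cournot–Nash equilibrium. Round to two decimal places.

10.21

Drake's profit: π_D = (150 - 1.5Q)q_D - (43q_D + q_D²). Setting ∂π_D/∂q_D = 0: 107 - 5q_D - (3/2)(q_B) = 0.
Bastion's first-order condition: 99 - 7q_B - (3/2)(q_D) = 0.
Rearranging gives the reaction functions q_D = (107 - (3/2)q_B)/5 and q_B = (99 - (3/2)q_D)/7.
Solving the pair: q_D = 18.3359, q_B = 1338/131.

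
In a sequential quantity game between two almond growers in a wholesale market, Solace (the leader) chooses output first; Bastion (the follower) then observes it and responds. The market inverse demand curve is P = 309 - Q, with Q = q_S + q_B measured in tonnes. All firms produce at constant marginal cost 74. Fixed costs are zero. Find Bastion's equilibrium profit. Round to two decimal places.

The follower Bastion best-responds to any q_S: π_B = (309 - Q)q_B - 74q_B.
Setting the follower's marginal profit to zero, 235 - q_S - 2q_B = 0, i.e. q_B = (235 - q_S)/2.
Solace substitutes q_B(q_S) into its own profit: π_S = q_S(309 - q_S - (235 - q_S)/2) - 74q_S = (383/2 - (1/2)q_S)q_S - 74q_S.
Leader FOC: 235/2 - q_S = 0, so q_S = 235/2.
Then q_B = (235 - 235/2)/2 = 235/4.
Price P = 309 - 705/4 = 531/4.
Bastion's profit: (531/4 - 74)·(235/4) = 3451.5625.

3451.56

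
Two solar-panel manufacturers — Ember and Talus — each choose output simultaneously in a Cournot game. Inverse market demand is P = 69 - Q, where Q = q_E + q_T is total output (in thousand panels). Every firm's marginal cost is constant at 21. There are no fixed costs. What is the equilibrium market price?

37

A representative firm's profit is π_i = q_i(69 - Q) - 21q_i.
Setting ∂π_i/∂q_i = 0 with rivals' quantities fixed: 48 - 2q_i - q_j = 0.
By symmetry each firm produces the same amount; substituting q_j = q_i yields q_i = 48/3 = 16.
Total output Q = 32, so price P = 69 - 32 = 37.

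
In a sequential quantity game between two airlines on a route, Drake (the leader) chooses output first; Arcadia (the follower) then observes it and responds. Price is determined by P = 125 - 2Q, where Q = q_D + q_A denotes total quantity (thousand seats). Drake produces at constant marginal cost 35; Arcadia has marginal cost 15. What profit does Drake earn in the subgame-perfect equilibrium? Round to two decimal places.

306.25

Solve by backward induction. Given q_D, the follower Arcadia maximises π_A = (125 - 2q_D - 2q_A)q_A - 15q_A.
Setting the follower's marginal profit to zero, 110 - 2q_D - 4q_A = 0, i.e. q_A = (110 - 2q_D)/4.
Drake substitutes q_A(q_D) into its own profit: π_D = q_D(125 - 2q_D - (110 - 2q_D)/2) - 35q_D = (70 - q_D)q_D - 35q_D.
The leader's first-order condition 35 - 2q_D = 0 yields q_D = 35/2.
Then q_A = (110 - 2·(35/2))/4 = 75/4.
Price P = 125 - 2·(145/4) = 105/2.
Drake's profit: (105/2 - 35)·(35/2) = 1225/4.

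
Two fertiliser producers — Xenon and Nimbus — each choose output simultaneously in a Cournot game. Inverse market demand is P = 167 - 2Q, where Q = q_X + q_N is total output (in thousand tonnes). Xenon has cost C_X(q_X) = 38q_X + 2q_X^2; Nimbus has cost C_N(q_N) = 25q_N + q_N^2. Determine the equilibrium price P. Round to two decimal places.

Xenon's profit: π_X = (167 - 2Q)q_X - (38q_X + 2q_X²). Setting ∂π_X/∂q_X = 0: 129 - 8q_X - 2(q_N) = 0.
Nimbus's profit: π_N = (167 - 2Q)q_N - (25q_N + q_N²). Setting ∂π_N/∂q_N = 0: 142 - 6q_N - 2(q_X) = 0.
Best responses: q_X = (129 - 2q_N)/8, q_N = (142 - 2q_X)/6.
Substituting one into the other gives q_X = 245/22 and q_N = 439/22.
Total output Q = 342/11, so price P = 167 - 2·(342/11) = 1153/11.

104.82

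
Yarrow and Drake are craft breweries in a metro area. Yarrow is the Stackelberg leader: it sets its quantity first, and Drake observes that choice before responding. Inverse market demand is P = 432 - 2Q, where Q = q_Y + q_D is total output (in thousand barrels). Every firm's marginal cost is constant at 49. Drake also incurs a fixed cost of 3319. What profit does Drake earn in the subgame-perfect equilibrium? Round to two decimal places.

The follower Drake best-responds to any q_Y: π_D = (432 - 2Q)q_D - 49q_D.
∂π_D/∂q_D = 383 - 2q_Y - 4q_D = 0 gives the reaction function q_D = (383 - 2q_Y)/4.
Yarrow substitutes q_D(q_Y) into its own profit: π_Y = q_Y(432 - 2q_Y - (383 - 2q_Y)/2) - 49q_Y = (481/2 - q_Y)q_Y - 49q_Y.
Leader FOC: 383/2 - 2q_Y = 0, so q_Y = 383/4.
Then q_D = (383 - 2·(383/4))/4 = 383/8.
Price P = 432 - 2·(1149/8) = 579/4.
Drake's profit: (579/4 - 49)·(383/8) - 3319 = 1265.0313.

1265.03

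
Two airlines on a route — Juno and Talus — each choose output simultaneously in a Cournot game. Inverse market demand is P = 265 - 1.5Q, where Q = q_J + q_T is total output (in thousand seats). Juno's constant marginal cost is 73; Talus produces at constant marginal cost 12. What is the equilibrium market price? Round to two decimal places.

116.67

Juno's profit: π_J = (265 - 1.5Q)q_J - (73q_J). Setting ∂π_J/∂q_J = 0: 192 - 3q_J - (3/2)(q_T) = 0.
Talus's first-order condition: 253 - 3q_T - (3/2)(q_J) = 0.
So q_J = (192 - (3/2)q_T)/3 and q_T = (253 - (3/2)q_J)/3.
Substituting one into the other gives q_J = 262/9 and q_T = 628/9.
Total output Q = 890/9, so price P = 265 - (3/2)·(890/9) = 350/3.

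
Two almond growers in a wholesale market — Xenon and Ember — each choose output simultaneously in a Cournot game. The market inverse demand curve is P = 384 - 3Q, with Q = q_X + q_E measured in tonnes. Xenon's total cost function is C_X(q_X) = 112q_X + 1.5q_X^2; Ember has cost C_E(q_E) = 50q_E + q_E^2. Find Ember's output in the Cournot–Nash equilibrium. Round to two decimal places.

34.76

Xenon's profit: π_X = (384 - 3Q)q_X - (112q_X + (3/2)q_X²). Setting ∂π_X/∂q_X = 0: 272 - 9q_X - 3(q_E) = 0.
Ember's profit: π_E = (384 - 3Q)q_E - (50q_E + q_E²). Setting ∂π_E/∂q_E = 0: 334 - 8q_E - 3(q_X) = 0.
So q_X = (272 - 3q_E)/9 and q_E = (334 - 3q_X)/8.
Substituting one into the other gives q_X = 1174/63 and q_E = 730/21.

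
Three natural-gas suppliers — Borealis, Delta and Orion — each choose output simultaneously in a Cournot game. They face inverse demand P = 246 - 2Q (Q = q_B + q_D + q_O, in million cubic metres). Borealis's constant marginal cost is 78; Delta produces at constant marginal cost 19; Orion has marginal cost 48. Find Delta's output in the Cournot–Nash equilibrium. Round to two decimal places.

Borealis's profit: π_B = (246 - 2Q)q_B - (78q_B). Setting ∂π_B/∂q_B = 0: 168 - 4q_B - 2(q_D + q_O) = 0.
Delta's profit: π_D = (246 - 2Q)q_D - (19q_D). Setting ∂π_D/∂q_D = 0: 227 - 4q_D - 2(q_B + q_O) = 0.
Orion's first-order condition: 198 - 4q_O - 2(q_B + q_D) = 0.
Adding the 3 conditions: 593 − 4Q − 4Q = 0, i.e. Q = 593/8.
Back-substituting: q_B = (168 − 593/4)/2 = 79/8, q_D = (227 − 593/4)/2 = 315/8, q_O = (198 − 593/4)/2 = 199/8.

39.38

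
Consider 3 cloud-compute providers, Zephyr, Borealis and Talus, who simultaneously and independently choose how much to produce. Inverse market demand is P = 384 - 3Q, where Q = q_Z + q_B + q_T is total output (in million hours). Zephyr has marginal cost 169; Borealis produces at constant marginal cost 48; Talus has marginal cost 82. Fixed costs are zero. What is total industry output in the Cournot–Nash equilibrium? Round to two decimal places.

71.08

Zephyr's profit: π_Z = (384 - 3Q)q_Z - (169q_Z). Setting ∂π_Z/∂q_Z = 0: 215 - 6q_Z - 3(q_B + q_T) = 0.
Borealis's profit: π_B = (384 - 3Q)q_B - (48q_B). Setting ∂π_B/∂q_B = 0: 336 - 6q_B - 3(q_Z + q_T) = 0.
Talus's first-order condition: 302 - 6q_T - 3(q_Z + q_B) = 0.
Adding the 3 conditions: 853 − 6Q − 6Q = 0, i.e. Q = 853/12.
Back-substituting: q_Z = (215 − 853/4)/3 = 7/12, q_B = (336 − 853/4)/3 = 491/12, q_T = (302 − 853/4)/3 = 355/12.
Total output Q = 7/12 + 491/12 + 355/12 = 853/12.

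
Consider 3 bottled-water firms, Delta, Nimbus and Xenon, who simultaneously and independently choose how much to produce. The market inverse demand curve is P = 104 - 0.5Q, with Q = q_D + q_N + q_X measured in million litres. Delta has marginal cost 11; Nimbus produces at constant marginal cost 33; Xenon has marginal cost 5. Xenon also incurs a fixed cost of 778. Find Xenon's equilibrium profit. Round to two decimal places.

Delta's profit: π_D = (104 - 0.5Q)q_D - (11q_D). Setting ∂π_D/∂q_D = 0: 93 - q_D - (1/2)(q_N + q_X) = 0.
Nimbus's profit: π_N = (104 - 0.5Q)q_N - (33q_N). Setting ∂π_N/∂q_N = 0: 71 - q_N - (1/2)(q_D + q_X) = 0.
Xenon's first-order condition: 99 - q_X - (1/2)(q_D + q_N) = 0.
Summing all 3 equations gives 263 − 2Q = 0, hence Q = 263/2.
Back-substituting: q_D = (93 − 263/4)/(1/2) = 109/2, q_N = (71 − 263/4)/(1/2) = 21/2, q_X = (99 − 263/4)/(1/2) = 133/2.
Price P = 104 - (1/2)·(263/2) = 153/4.
Xenon's profit: (153/4 - 5)·(133/2) - 778 = 1433.1250.

1433.13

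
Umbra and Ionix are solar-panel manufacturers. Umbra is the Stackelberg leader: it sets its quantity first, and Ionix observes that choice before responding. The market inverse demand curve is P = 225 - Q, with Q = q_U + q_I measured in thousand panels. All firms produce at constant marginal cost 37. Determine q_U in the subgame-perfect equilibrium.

Solve by backward induction. Given q_U, the follower Ionix maximises π_I = (225 - q_U - q_I)q_I - 37q_I.
Setting the follower's marginal profit to zero, 188 - q_U - 2q_I = 0, i.e. q_I = (188 - q_U)/2.
Umbra substitutes q_I(q_U) into its own profit: π_U = q_U(225 - q_U - (188 - q_U)/2) - 37q_U = (131 - (1/2)q_U)q_U - 37q_U.
Maximising: ∂π_U/∂q_U = 94 - q_U = 0, giving q_U = 94.
Then q_I = (188 - 94)/2 = 47.

94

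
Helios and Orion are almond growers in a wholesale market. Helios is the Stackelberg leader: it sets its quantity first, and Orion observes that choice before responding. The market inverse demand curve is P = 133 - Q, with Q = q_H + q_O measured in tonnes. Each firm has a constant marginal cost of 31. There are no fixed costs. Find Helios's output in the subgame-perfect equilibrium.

Solve by backward induction. Given q_H, the follower Orion maximises π_O = (133 - q_H - q_O)q_O - 31q_O.
Setting the follower's marginal profit to zero, 102 - q_H - 2q_O = 0, i.e. q_O = (102 - q_H)/2.
The leader anticipates this reaction. Substituting into P = 133 - Q gives P = 82 - (1/2)q_H, so π_H = (82 - (1/2)q_H)q_H - 31q_H.
Leader FOC: 51 - q_H = 0, so q_H = 51.
Then q_O = (102 - 51)/2 = 51/2.

51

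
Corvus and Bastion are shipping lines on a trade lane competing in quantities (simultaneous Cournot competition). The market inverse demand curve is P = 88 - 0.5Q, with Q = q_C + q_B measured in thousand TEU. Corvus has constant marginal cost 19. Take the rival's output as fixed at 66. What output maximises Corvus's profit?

With the rival's output fixed at 66, Corvus's profit is π_C = (88 - (1/2)·66 - (1/2)q_C)q_C - (19q_C) = (55 - (1/2)q_C)q_C - (19q_C).
∂π_C/∂q_C = 36 - q_C = 0, so q_C = 36.

36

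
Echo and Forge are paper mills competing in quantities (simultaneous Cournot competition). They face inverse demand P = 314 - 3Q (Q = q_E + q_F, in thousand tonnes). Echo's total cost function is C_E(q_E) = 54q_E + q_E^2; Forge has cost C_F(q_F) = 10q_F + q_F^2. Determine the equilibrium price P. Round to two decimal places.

Echo's profit: π_E = (314 - 3Q)q_E - (54q_E + q_E²). Setting ∂π_E/∂q_E = 0: 260 - 8q_E - 3(q_F) = 0.
Forge's profit: π_F = (314 - 3Q)q_F - (10q_F + q_F²). Setting ∂π_F/∂q_F = 0: 304 - 8q_F - 3(q_E) = 0.
Best responses: q_E = (260 - 3q_F)/8, q_F = (304 - 3q_E)/8.
Solving the pair: q_E = 1168/55, q_F = 1652/55.
Total output Q = 564/11, so price P = 314 - 3·(564/11) = 1762/11.

160.18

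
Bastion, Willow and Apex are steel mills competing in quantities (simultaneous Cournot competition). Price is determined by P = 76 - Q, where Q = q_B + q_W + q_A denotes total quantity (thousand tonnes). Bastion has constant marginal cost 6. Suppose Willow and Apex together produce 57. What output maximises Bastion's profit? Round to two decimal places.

6.50

With rivals' combined output fixed at 57, Bastion's profit is π_B = (76 - 57 - q_B)q_B - (6q_B) = (19 - q_B)q_B - (6q_B).
∂π_B/∂q_B = 13 - 2q_B = 0, so q_B = 13/2.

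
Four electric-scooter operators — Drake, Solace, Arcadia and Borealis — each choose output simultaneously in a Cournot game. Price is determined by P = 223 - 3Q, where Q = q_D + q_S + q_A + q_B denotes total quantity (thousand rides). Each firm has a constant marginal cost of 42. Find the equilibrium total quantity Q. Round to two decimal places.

Each firm earns π_i = (223 - 3Q)q_i - 42q_i.
First-order condition (treating rivals' output as given): 181 - 6q_i - 3·Σ_{j≠i} q_j = 0.
With identical firms every q_j equals q_i, so Σ_{j≠i} q_j = 3q_i and 181 = 15q_i, giving q_i = 181/15.
Total output Q = 181/15 + 181/15 + 181/15 + 181/15 = 724/15.

48.27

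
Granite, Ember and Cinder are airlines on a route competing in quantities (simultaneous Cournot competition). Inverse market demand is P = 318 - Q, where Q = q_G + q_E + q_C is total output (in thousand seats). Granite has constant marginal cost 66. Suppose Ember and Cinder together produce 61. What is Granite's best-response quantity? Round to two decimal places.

95.50

With rivals' combined output fixed at 61, Granite's profit is π_G = (318 - 61 - q_G)q_G - (66q_G) = (257 - q_G)q_G - (66q_G).
∂π_G/∂q_G = 191 - 2q_G = 0, so q_G = 191/2.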